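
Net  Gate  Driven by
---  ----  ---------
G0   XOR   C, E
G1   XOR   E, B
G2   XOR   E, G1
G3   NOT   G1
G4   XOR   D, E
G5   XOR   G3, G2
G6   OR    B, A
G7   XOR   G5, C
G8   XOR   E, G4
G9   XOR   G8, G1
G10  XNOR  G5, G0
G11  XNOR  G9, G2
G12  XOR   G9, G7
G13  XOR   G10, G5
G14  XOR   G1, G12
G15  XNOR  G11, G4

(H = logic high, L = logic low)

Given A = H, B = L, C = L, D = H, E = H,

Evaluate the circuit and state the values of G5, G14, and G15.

G1 = E XOR B = H XOR L = H
G2 = E XOR G1 = H XOR H = L
G3 = NOT G1 = NOT H = L
G4 = D XOR E = H XOR H = L
G5 = G3 XOR G2 = L XOR L = L
G7 = G5 XOR C = L XOR L = L
G8 = E XOR G4 = H XOR L = H
G9 = G8 XOR G1 = H XOR H = L
G11 = G9 XNOR G2 = L XNOR L = H
G12 = G9 XOR G7 = L XOR L = L
G14 = G1 XOR G12 = H XOR L = H
G15 = G11 XNOR G4 = H XNOR L = L

G5 = L  G14 = H  G15 = L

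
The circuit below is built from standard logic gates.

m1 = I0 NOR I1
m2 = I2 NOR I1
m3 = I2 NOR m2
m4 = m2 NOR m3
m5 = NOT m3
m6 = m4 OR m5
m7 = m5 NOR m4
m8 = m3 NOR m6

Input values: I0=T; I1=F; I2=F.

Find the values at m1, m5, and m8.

m1 = F; m5 = T; m8 = F

m1 = I0 NOR I1 = T NOR F = F
m2 = I2 NOR I1 = F NOR F = T
m3 = I2 NOR m2 = F NOR T = F
m4 = m2 NOR m3 = T NOR F = F
m5 = NOT m3 = NOT F = T
m6 = m4 OR m5 = F OR T = T
m8 = m3 NOR m6 = F NOR T = F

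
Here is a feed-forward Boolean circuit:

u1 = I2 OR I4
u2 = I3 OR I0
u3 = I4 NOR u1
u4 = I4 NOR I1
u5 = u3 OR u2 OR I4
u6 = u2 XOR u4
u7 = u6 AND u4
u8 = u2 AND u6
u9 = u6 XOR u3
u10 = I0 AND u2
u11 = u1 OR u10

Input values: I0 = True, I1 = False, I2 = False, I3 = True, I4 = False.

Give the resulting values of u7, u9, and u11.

u1 = I2 OR I4 = False OR False = False
u2 = I3 OR I0 = True OR True = True
u3 = I4 NOR u1 = False NOR False = True
u4 = I4 NOR I1 = False NOR False = True
u6 = u2 XOR u4 = True XOR True = False
u7 = u6 AND u4 = False AND True = False
u9 = u6 XOR u3 = False XOR True = True
u10 = I0 AND u2 = True AND True = True
u11 = u1 OR u10 = False OR True = True

u7 = False; u9 = True; u11 = True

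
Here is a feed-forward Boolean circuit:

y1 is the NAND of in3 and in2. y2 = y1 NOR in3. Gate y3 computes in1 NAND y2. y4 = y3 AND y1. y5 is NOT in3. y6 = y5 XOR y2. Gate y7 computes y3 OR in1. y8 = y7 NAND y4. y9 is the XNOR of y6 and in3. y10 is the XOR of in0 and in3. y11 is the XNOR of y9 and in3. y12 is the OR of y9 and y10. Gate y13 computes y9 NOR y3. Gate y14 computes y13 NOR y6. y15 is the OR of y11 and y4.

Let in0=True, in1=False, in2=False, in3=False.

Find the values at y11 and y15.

y11 = True; y15 = True

y1 = in3 NAND in2 = False NAND False = True
y2 = y1 NOR in3 = True NOR False = False
y3 = in1 NAND y2 = False NAND False = True
y4 = y3 AND y1 = True AND True = True
y5 = NOT in3 = NOT False = True
y6 = y5 XOR y2 = True XOR False = True
y9 = y6 XNOR in3 = True XNOR False = False
y11 = y9 XNOR in3 = False XNOR False = True
y15 = y11 OR y4 = True OR True = True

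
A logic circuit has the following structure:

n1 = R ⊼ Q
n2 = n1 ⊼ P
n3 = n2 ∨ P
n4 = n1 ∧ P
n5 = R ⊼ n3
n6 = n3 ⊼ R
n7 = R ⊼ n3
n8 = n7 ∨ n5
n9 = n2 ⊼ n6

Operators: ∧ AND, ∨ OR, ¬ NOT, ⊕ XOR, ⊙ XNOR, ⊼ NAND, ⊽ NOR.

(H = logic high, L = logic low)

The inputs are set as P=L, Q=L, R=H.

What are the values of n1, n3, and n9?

n1 = H, n3 = H, n9 = H

n1 = R NAND Q = H NAND L = H
n2 = n1 NAND P = H NAND L = H
n3 = n2 OR P = H OR L = H
n6 = n3 NAND R = H NAND H = L
n9 = n2 NAND n6 = H NAND L = H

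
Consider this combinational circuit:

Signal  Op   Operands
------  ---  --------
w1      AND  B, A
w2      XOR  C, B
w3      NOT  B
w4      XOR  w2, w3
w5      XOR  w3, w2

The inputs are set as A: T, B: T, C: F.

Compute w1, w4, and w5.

w1 = T  w4 = T  w5 = T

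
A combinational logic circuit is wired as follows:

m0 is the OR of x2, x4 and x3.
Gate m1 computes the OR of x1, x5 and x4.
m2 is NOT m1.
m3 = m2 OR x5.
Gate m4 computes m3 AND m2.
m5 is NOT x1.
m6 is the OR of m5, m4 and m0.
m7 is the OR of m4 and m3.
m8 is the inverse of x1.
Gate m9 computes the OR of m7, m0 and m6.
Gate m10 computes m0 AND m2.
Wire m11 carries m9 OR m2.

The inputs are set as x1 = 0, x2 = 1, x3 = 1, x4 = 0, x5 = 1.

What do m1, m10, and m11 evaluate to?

m1 = 1, m10 = 0, m11 = 1

m0 = x2 OR x4 OR x3 = 1 OR 0 OR 1 = 1
m1 = x1 OR x5 OR x4 = 0 OR 1 OR 0 = 1
m2 = NOT m1 = NOT 1 = 0
m3 = m2 OR x5 = 0 OR 1 = 1
m4 = m3 AND m2 = 1 AND 0 = 0
m5 = NOT x1 = NOT 0 = 1
m6 = m5 OR m4 OR m0 = 1 OR 0 OR 1 = 1
m7 = m4 OR m3 = 0 OR 1 = 1
m9 = m7 OR m0 OR m6 = 1 OR 1 OR 1 = 1
m10 = m0 AND m2 = 1 AND 0 = 0
m11 = m9 OR m2 = 1 OR 0 = 1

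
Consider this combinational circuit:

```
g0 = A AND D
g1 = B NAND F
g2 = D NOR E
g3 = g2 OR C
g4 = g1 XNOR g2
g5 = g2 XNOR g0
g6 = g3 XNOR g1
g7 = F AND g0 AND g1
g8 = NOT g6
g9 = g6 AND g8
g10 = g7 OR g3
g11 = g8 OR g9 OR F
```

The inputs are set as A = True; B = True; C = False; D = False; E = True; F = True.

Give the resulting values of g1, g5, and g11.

g1 = False  g5 = True  g11 = True

g0 = A AND D = True AND False = False
g1 = B NAND F = True NAND True = False
g2 = D NOR E = False NOR True = False
g3 = g2 OR C = False OR False = False
g5 = g2 XNOR g0 = False XNOR False = True
g6 = g3 XNOR g1 = False XNOR False = True
g8 = NOT g6 = NOT True = False
g9 = g6 AND g8 = True AND False = False
g11 = g8 OR g9 OR F = False OR False OR True = True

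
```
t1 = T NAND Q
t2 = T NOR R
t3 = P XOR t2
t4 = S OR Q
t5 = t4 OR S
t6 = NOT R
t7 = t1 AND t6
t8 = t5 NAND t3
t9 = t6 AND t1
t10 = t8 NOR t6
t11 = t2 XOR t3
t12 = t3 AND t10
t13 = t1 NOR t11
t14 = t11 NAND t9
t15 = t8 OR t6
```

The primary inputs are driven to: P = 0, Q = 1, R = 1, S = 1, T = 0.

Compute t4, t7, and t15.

t1 = T NAND Q = 0 NAND 1 = 1
t2 = T NOR R = 0 NOR 1 = 0
t3 = P XOR t2 = 0 XOR 0 = 0
t4 = S OR Q = 1 OR 1 = 1
t5 = t4 OR S = 1 OR 1 = 1
t6 = NOT R = NOT 1 = 0
t7 = t1 AND t6 = 1 AND 0 = 0
t8 = t5 NAND t3 = 1 NAND 0 = 1
t15 = t8 OR t6 = 1 OR 0 = 1

t4 = 1; t7 = 0; t15 = 1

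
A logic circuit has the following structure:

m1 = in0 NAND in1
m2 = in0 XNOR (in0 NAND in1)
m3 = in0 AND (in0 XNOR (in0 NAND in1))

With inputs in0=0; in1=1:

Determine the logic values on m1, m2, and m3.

m1 = 1, m2 = 0, m3 = 0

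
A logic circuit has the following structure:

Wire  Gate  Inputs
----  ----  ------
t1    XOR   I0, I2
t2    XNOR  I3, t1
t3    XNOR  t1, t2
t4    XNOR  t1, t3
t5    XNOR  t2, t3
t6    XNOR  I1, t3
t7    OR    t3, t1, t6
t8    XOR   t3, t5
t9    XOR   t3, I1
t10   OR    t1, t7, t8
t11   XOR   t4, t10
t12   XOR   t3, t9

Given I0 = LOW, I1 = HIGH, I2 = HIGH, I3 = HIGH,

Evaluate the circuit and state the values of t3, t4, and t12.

t3 = HIGH, t4 = HIGH, t12 = HIGH

t1 = I0 XOR I2 = LOW XOR HIGH = HIGH
t2 = I3 XNOR t1 = HIGH XNOR HIGH = HIGH
t3 = t1 XNOR t2 = HIGH XNOR HIGH = HIGH
t4 = t1 XNOR t3 = HIGH XNOR HIGH = HIGH
t9 = t3 XOR I1 = HIGH XOR HIGH = LOW
t12 = t3 XOR t9 = HIGH XOR LOW = HIGH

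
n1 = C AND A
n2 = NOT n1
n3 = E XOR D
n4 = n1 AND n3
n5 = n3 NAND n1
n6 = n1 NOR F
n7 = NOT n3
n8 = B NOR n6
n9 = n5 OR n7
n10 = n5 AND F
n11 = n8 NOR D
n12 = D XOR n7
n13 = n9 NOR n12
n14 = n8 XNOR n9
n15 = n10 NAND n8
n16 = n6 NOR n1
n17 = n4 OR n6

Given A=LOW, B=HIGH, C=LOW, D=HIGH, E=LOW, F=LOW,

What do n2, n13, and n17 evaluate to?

n2 = HIGH, n13 = LOW, n17 = HIGH

n1 = C AND A = LOW AND LOW = LOW
n2 = NOT n1 = NOT LOW = HIGH
n3 = E XOR D = LOW XOR HIGH = HIGH
n4 = n1 AND n3 = LOW AND HIGH = LOW
n5 = n3 NAND n1 = HIGH NAND LOW = HIGH
n6 = n1 NOR F = LOW NOR LOW = HIGH
n7 = NOT n3 = NOT HIGH = LOW
n9 = n5 OR n7 = HIGH OR LOW = HIGH
n12 = D XOR n7 = HIGH XOR LOW = HIGH
n13 = n9 NOR n12 = HIGH NOR HIGH = LOW
n17 = n4 OR n6 = LOW OR HIGH = HIGH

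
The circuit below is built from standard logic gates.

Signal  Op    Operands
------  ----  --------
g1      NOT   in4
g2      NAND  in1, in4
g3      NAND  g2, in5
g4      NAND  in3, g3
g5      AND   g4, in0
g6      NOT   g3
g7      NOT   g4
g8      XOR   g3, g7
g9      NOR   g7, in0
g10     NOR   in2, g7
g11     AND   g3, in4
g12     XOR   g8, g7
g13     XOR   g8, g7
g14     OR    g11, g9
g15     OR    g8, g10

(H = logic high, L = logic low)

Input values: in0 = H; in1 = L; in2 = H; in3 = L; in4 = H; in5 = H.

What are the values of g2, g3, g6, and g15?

g2 = H  g3 = L  g6 = H  g15 = L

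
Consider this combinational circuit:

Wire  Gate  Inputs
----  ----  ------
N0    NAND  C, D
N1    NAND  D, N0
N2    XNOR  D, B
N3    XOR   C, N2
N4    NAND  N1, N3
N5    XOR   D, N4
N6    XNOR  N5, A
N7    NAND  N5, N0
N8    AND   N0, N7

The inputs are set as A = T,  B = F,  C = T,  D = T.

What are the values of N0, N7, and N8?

N0 = C NAND D = T NAND T = F
N1 = D NAND N0 = T NAND F = T
N2 = D XNOR B = T XNOR F = F
N3 = C XOR N2 = T XOR F = T
N4 = N1 NAND N3 = T NAND T = F
N5 = D XOR N4 = T XOR F = T
N7 = N5 NAND N0 = T NAND F = T
N8 = N0 AND N7 = F AND T = F

N0 = F; N7 = T; N8 = F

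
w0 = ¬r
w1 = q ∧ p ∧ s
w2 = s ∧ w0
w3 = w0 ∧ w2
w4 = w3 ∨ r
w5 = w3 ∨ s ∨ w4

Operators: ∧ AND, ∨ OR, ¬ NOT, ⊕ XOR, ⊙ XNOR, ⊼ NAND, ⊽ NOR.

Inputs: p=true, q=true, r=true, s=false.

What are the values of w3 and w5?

w3 = false  w5 = true

w0 = NOT r = NOT true = false
w2 = s AND w0 = false AND false = false
w3 = w0 AND w2 = false AND false = false
w4 = w3 OR r = false OR true = true
w5 = w3 OR s OR w4 = false OR false OR true = true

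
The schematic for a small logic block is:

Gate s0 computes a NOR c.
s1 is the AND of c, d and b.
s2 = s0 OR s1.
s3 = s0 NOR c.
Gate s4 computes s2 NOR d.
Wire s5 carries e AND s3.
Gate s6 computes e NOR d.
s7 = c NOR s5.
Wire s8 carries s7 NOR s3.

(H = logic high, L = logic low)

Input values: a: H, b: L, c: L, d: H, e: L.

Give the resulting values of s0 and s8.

s0 = a NOR c = H NOR L = L
s3 = s0 NOR c = L NOR L = H
s5 = e AND s3 = L AND H = L
s7 = c NOR s5 = L NOR L = H
s8 = s7 NOR s3 = H NOR H = L

s0 = L  s8 = L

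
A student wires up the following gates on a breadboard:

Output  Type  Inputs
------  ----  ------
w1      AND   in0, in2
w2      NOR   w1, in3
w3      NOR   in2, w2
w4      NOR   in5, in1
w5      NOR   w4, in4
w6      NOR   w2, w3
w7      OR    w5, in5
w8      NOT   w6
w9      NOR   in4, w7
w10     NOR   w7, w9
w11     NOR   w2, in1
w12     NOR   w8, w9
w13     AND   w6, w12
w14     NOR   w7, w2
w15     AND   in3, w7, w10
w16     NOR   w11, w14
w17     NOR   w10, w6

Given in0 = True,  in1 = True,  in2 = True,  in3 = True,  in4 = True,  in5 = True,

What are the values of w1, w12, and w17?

w1 = in0 AND in2 = True AND True = True
w2 = w1 NOR in3 = True NOR True = False
w3 = in2 NOR w2 = True NOR False = False
w4 = in5 NOR in1 = True NOR True = False
w5 = w4 NOR in4 = False NOR True = False
w6 = w2 NOR w3 = False NOR False = True
w7 = w5 OR in5 = False OR True = True
w8 = NOT w6 = NOT True = False
w9 = in4 NOR w7 = True NOR True = False
w10 = w7 NOR w9 = True NOR False = False
w12 = w8 NOR w9 = False NOR False = True
w17 = w10 NOR w6 = False NOR True = False

w1 = True, w12 = True, w17 = False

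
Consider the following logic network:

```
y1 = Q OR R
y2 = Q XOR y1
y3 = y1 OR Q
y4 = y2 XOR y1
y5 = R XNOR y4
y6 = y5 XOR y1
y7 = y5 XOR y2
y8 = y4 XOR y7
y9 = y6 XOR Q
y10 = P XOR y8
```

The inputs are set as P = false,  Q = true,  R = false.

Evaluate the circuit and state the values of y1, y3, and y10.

y1 = Q OR R = true OR false = true
y2 = Q XOR y1 = true XOR true = false
y3 = y1 OR Q = true OR true = true
y4 = y2 XOR y1 = false XOR true = true
y5 = R XNOR y4 = false XNOR true = false
y7 = y5 XOR y2 = false XOR false = false
y8 = y4 XOR y7 = true XOR false = true
y10 = P XOR y8 = false XOR true = true

y1 = true; y3 = true; y10 = true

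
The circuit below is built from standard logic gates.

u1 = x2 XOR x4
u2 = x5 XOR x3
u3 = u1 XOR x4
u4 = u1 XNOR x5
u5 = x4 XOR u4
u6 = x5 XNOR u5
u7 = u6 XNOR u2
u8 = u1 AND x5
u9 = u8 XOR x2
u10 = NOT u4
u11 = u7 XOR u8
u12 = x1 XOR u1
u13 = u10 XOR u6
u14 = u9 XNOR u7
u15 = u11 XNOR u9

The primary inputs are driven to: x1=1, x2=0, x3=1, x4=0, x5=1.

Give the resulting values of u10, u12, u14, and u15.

u10 = 1; u12 = 1; u14 = 0; u15 = 0

u1 = x2 XOR x4 = 0 XOR 0 = 0
u2 = x5 XOR x3 = 1 XOR 1 = 0
u4 = u1 XNOR x5 = 0 XNOR 1 = 0
u5 = x4 XOR u4 = 0 XOR 0 = 0
u6 = x5 XNOR u5 = 1 XNOR 0 = 0
u7 = u6 XNOR u2 = 0 XNOR 0 = 1
u8 = u1 AND x5 = 0 AND 1 = 0
u9 = u8 XOR x2 = 0 XOR 0 = 0
u10 = NOT u4 = NOT 0 = 1
u11 = u7 XOR u8 = 1 XOR 0 = 1
u12 = x1 XOR u1 = 1 XOR 0 = 1
u14 = u9 XNOR u7 = 0 XNOR 1 = 0
u15 = u11 XNOR u9 = 1 XNOR 0 = 0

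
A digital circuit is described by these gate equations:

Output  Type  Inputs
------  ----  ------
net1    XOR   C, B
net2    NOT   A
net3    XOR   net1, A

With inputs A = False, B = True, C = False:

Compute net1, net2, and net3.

net1 = C XOR B = False XOR True = True
net2 = NOT A = NOT False = True
net3 = net1 XOR A = True XOR False = True

net1 = True; net2 = True; net3 = True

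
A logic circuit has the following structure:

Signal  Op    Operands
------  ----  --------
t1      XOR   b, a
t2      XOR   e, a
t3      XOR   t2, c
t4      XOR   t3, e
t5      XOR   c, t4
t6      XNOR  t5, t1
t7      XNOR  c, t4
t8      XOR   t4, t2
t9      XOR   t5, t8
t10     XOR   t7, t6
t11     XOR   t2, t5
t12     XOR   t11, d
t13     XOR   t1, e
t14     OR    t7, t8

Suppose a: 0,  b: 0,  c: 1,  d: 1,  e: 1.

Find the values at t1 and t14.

t1 = 0  t14 = 1

t1 = b XOR a = 0 XOR 0 = 0
t2 = e XOR a = 1 XOR 0 = 1
t3 = t2 XOR c = 1 XOR 1 = 0
t4 = t3 XOR e = 0 XOR 1 = 1
t7 = c XNOR t4 = 1 XNOR 1 = 1
t8 = t4 XOR t2 = 1 XOR 1 = 0
t14 = t7 OR t8 = 1 OR 0 = 1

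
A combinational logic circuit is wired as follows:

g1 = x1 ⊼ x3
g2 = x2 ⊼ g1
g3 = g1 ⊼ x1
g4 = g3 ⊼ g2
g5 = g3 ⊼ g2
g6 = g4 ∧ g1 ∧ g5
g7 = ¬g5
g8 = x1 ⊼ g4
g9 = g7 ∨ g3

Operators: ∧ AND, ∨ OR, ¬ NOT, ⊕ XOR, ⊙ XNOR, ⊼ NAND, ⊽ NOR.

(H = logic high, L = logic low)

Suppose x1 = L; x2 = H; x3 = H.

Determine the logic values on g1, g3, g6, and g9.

g1 = x1 NAND x3 = L NAND H = H
g2 = x2 NAND g1 = H NAND H = L
g3 = g1 NAND x1 = H NAND L = H
g4 = g3 NAND g2 = H NAND L = H
g5 = g3 NAND g2 = H NAND L = H
g6 = g4 AND g1 AND g5 = H AND H AND H = H
g7 = NOT g5 = NOT H = L
g9 = g7 OR g3 = L OR H = H

g1 = H; g3 = H; g6 = H; g9 = H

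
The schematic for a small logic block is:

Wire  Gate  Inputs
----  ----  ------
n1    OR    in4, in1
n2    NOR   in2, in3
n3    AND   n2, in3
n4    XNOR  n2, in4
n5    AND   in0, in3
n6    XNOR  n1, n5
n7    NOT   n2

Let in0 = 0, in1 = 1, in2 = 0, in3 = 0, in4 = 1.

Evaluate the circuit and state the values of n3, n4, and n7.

n3 = 0, n4 = 1, n7 = 0

n2 = in2 NOR in3 = 0 NOR 0 = 1
n3 = n2 AND in3 = 1 AND 0 = 0
n4 = n2 XNOR in4 = 1 XNOR 1 = 1
n7 = NOT n2 = NOT 1 = 0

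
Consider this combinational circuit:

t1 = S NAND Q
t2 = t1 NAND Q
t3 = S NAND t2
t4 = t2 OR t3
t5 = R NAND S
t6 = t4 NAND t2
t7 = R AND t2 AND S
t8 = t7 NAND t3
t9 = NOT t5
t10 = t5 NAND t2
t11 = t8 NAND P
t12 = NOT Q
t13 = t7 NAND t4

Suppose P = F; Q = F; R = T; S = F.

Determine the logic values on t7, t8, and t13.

t1 = S NAND Q = F NAND F = T
t2 = t1 NAND Q = T NAND F = T
t3 = S NAND t2 = F NAND T = T
t4 = t2 OR t3 = T OR T = T
t7 = R AND t2 AND S = T AND T AND F = F
t8 = t7 NAND t3 = F NAND T = T
t13 = t7 NAND t4 = F NAND T = T

t7 = F  t8 = T  t13 = T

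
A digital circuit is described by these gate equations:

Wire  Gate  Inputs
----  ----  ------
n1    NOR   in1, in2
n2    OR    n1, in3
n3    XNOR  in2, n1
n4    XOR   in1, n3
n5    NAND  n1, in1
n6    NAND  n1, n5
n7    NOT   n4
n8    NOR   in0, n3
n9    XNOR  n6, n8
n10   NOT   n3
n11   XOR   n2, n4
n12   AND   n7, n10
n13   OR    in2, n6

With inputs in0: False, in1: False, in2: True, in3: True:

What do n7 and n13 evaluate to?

n7 = True  n13 = True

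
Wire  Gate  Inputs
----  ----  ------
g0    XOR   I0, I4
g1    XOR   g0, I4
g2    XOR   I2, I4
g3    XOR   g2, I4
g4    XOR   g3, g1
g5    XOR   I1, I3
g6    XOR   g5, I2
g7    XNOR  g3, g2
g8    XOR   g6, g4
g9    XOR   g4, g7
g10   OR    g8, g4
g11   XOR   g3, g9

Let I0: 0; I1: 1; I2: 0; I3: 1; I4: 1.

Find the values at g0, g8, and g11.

g0 = I0 XOR I4 = 0 XOR 1 = 1
g1 = g0 XOR I4 = 1 XOR 1 = 0
g2 = I2 XOR I4 = 0 XOR 1 = 1
g3 = g2 XOR I4 = 1 XOR 1 = 0
g4 = g3 XOR g1 = 0 XOR 0 = 0
g5 = I1 XOR I3 = 1 XOR 1 = 0
g6 = g5 XOR I2 = 0 XOR 0 = 0
g7 = g3 XNOR g2 = 0 XNOR 1 = 0
g8 = g6 XOR g4 = 0 XOR 0 = 0
g9 = g4 XOR g7 = 0 XOR 0 = 0
g11 = g3 XOR g9 = 0 XOR 0 = 0

g0 = 1; g8 = 0; g11 = 0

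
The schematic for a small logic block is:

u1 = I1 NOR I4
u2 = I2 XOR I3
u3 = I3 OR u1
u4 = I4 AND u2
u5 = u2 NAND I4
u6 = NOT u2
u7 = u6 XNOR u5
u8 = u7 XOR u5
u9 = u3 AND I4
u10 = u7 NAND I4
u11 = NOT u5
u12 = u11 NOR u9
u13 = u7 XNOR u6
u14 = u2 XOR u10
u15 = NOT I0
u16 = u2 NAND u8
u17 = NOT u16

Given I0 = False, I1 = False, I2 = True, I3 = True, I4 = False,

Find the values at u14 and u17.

u14 = True  u17 = False

u2 = I2 XOR I3 = True XOR True = False
u5 = u2 NAND I4 = False NAND False = True
u6 = NOT u2 = NOT False = True
u7 = u6 XNOR u5 = True XNOR True = True
u8 = u7 XOR u5 = True XOR True = False
u10 = u7 NAND I4 = True NAND False = True
u14 = u2 XOR u10 = False XOR True = True
u16 = u2 NAND u8 = False NAND False = True
u17 = NOT u16 = NOT True = False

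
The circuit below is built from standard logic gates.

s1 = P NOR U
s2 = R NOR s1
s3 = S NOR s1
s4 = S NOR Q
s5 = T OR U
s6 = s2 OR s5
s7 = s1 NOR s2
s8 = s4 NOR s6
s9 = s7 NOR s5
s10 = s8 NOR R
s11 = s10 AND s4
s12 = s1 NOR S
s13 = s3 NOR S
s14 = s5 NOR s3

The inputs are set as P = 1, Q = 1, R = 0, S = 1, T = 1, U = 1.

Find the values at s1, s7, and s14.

s1 = 0, s7 = 0, s14 = 0

s1 = P NOR U = 1 NOR 1 = 0
s2 = R NOR s1 = 0 NOR 0 = 1
s3 = S NOR s1 = 1 NOR 0 = 0
s5 = T OR U = 1 OR 1 = 1
s7 = s1 NOR s2 = 0 NOR 1 = 0
s14 = s5 NOR s3 = 1 NOR 0 = 0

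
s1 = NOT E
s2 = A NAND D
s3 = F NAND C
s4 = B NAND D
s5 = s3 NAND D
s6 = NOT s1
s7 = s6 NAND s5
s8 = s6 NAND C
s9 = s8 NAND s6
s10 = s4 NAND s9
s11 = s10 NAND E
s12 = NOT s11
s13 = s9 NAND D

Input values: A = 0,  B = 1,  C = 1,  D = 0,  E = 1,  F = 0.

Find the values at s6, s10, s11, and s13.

s1 = NOT E = NOT 1 = 0
s4 = B NAND D = 1 NAND 0 = 1
s6 = NOT s1 = NOT 0 = 1
s8 = s6 NAND C = 1 NAND 1 = 0
s9 = s8 NAND s6 = 0 NAND 1 = 1
s10 = s4 NAND s9 = 1 NAND 1 = 0
s11 = s10 NAND E = 0 NAND 1 = 1
s13 = s9 NAND D = 1 NAND 0 = 1

s6 = 1  s10 = 0  s11 = 1  s13 = 1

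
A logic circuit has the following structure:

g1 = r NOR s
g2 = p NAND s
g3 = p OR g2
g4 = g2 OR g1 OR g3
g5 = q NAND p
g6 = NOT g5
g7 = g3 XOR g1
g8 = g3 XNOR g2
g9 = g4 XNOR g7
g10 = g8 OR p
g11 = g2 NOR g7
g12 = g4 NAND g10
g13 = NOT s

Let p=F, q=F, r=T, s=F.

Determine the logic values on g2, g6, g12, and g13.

g1 = r NOR s = T NOR F = F
g2 = p NAND s = F NAND F = T
g3 = p OR g2 = F OR T = T
g4 = g2 OR g1 OR g3 = T OR F OR T = T
g5 = q NAND p = F NAND F = T
g6 = NOT g5 = NOT T = F
g8 = g3 XNOR g2 = T XNOR T = T
g10 = g8 OR p = T OR F = T
g12 = g4 NAND g10 = T NAND T = F
g13 = NOT s = NOT F = T

g2 = T, g6 = F, g12 = F, g13 = T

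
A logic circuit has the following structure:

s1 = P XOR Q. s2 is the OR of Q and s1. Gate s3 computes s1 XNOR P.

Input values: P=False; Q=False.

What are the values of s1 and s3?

s1 = False, s3 = True

s1 = P XOR Q = False XOR False = False
s3 = s1 XNOR P = False XNOR False = True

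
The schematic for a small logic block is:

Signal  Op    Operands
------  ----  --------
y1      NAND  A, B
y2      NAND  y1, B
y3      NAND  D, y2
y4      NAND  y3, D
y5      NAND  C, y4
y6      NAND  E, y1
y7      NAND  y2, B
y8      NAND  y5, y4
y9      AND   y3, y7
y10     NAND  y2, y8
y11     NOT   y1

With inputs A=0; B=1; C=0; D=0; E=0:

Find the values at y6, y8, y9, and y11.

y1 = A NAND B = 0 NAND 1 = 1
y2 = y1 NAND B = 1 NAND 1 = 0
y3 = D NAND y2 = 0 NAND 0 = 1
y4 = y3 NAND D = 1 NAND 0 = 1
y5 = C NAND y4 = 0 NAND 1 = 1
y6 = E NAND y1 = 0 NAND 1 = 1
y7 = y2 NAND B = 0 NAND 1 = 1
y8 = y5 NAND y4 = 1 NAND 1 = 0
y9 = y3 AND y7 = 1 AND 1 = 1
y11 = NOT y1 = NOT 1 = 0

y6 = 1; y8 = 0; y9 = 1; y11 = 0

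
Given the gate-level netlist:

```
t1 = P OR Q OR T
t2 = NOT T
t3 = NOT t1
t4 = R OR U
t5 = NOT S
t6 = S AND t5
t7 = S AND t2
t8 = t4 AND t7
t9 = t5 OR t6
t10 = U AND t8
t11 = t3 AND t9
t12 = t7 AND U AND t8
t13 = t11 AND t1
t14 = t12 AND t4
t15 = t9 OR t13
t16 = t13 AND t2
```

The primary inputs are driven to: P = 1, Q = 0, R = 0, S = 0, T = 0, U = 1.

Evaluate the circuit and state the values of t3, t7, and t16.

t3 = 0, t7 = 0, t16 = 0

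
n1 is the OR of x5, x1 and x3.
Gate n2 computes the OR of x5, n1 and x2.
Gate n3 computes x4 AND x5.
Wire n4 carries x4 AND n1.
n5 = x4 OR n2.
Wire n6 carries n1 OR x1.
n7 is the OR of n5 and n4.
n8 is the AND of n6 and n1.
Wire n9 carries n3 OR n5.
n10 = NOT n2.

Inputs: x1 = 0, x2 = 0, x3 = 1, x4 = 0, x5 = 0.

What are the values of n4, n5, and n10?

n4 = 0, n5 = 1, n10 = 0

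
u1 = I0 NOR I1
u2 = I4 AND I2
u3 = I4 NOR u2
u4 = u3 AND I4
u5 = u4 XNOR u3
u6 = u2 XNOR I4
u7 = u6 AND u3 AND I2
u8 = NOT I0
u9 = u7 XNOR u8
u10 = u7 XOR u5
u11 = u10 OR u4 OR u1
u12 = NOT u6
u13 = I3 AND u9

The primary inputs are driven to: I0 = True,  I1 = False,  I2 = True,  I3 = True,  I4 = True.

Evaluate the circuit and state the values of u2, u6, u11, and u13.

u1 = I0 NOR I1 = True NOR False = False
u2 = I4 AND I2 = True AND True = True
u3 = I4 NOR u2 = True NOR True = False
u4 = u3 AND I4 = False AND True = False
u5 = u4 XNOR u3 = False XNOR False = True
u6 = u2 XNOR I4 = True XNOR True = True
u7 = u6 AND u3 AND I2 = True AND False AND True = False
u8 = NOT I0 = NOT True = False
u9 = u7 XNOR u8 = False XNOR False = True
u10 = u7 XOR u5 = False XOR True = True
u11 = u10 OR u4 OR u1 = True OR False OR False = True
u13 = I3 AND u9 = True AND True = True

u2 = True  u6 = True  u11 = True  u13 = True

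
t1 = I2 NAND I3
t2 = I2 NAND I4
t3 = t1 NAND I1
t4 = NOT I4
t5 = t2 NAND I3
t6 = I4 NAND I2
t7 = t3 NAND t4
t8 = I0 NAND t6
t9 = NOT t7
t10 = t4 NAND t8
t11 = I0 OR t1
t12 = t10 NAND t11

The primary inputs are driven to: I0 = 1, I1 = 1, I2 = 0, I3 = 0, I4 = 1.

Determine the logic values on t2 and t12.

t2 = 1, t12 = 0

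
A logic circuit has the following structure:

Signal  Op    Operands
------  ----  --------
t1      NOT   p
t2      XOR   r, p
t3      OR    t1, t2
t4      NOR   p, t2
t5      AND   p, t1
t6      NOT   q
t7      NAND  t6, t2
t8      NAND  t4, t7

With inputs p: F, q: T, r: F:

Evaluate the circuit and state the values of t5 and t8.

t5 = F; t8 = F

t1 = NOT p = NOT F = T
t2 = r XOR p = F XOR F = F
t4 = p NOR t2 = F NOR F = T
t5 = p AND t1 = F AND T = F
t6 = NOT q = NOT T = F
t7 = t6 NAND t2 = F NAND F = T
t8 = t4 NAND t7 = T NAND T = F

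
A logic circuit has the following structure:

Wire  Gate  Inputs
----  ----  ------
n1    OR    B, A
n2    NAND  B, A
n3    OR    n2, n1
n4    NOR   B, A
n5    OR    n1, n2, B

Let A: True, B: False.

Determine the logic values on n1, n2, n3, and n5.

n1 = True; n2 = True; n3 = True; n5 = True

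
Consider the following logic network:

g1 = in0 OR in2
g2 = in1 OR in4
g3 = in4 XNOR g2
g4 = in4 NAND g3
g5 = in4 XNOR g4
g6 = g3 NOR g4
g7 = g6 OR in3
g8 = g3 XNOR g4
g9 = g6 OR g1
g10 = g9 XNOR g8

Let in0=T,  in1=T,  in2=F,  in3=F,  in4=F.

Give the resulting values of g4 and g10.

g4 = T, g10 = F

g1 = in0 OR in2 = T OR F = T
g2 = in1 OR in4 = T OR F = T
g3 = in4 XNOR g2 = F XNOR T = F
g4 = in4 NAND g3 = F NAND F = T
g6 = g3 NOR g4 = F NOR T = F
g8 = g3 XNOR g4 = F XNOR T = F
g9 = g6 OR g1 = F OR T = T
g10 = g9 XNOR g8 = T XNOR F = F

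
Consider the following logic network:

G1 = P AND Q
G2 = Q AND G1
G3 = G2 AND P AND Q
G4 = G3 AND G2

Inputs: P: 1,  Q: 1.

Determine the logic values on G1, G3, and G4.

G1 = P AND Q = 1 AND 1 = 1
G2 = Q AND G1 = 1 AND 1 = 1
G3 = G2 AND P AND Q = 1 AND 1 AND 1 = 1
G4 = G3 AND G2 = 1 AND 1 = 1

G1 = 1, G3 = 1, G4 = 1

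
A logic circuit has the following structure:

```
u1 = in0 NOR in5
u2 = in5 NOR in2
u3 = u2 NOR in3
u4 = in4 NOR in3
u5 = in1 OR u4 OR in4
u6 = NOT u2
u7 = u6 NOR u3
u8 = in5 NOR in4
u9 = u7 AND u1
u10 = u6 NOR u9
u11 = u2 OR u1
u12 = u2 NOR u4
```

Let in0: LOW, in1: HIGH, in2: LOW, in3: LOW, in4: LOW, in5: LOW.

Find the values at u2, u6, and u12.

u2 = HIGH, u6 = LOW, u12 = LOW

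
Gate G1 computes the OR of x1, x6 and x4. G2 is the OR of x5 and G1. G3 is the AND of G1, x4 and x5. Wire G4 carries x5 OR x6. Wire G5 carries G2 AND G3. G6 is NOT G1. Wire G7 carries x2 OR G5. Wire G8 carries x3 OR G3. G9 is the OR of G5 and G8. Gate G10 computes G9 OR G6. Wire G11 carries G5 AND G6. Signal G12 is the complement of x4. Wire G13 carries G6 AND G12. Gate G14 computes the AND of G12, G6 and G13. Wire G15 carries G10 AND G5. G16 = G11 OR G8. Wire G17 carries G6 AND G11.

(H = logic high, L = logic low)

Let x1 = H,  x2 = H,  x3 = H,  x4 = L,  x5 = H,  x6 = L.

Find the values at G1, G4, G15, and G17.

G1 = H  G4 = H  G15 = L  G17 = L

G1 = x1 OR x6 OR x4 = H OR L OR L = H
G2 = x5 OR G1 = H OR H = H
G3 = G1 AND x4 AND x5 = H AND L AND H = L
G4 = x5 OR x6 = H OR L = H
G5 = G2 AND G3 = H AND L = L
G6 = NOT G1 = NOT H = L
G8 = x3 OR G3 = H OR L = H
G9 = G5 OR G8 = L OR H = H
G10 = G9 OR G6 = H OR L = H
G11 = G5 AND G6 = L AND L = L
G15 = G10 AND G5 = H AND L = L
G17 = G6 AND G11 = L AND L = L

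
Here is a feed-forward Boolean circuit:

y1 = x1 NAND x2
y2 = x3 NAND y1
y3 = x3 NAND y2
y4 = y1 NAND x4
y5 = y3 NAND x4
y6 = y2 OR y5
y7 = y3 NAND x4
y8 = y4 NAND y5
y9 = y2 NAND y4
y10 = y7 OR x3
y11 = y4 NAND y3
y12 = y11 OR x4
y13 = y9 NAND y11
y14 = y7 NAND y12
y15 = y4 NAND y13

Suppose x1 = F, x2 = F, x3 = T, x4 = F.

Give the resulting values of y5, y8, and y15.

y5 = T; y8 = F; y15 = F

y1 = x1 NAND x2 = F NAND F = T
y2 = x3 NAND y1 = T NAND T = F
y3 = x3 NAND y2 = T NAND F = T
y4 = y1 NAND x4 = T NAND F = T
y5 = y3 NAND x4 = T NAND F = T
y8 = y4 NAND y5 = T NAND T = F
y9 = y2 NAND y4 = F NAND T = T
y11 = y4 NAND y3 = T NAND T = F
y13 = y9 NAND y11 = T NAND F = T
y15 = y4 NAND y13 = T NAND T = F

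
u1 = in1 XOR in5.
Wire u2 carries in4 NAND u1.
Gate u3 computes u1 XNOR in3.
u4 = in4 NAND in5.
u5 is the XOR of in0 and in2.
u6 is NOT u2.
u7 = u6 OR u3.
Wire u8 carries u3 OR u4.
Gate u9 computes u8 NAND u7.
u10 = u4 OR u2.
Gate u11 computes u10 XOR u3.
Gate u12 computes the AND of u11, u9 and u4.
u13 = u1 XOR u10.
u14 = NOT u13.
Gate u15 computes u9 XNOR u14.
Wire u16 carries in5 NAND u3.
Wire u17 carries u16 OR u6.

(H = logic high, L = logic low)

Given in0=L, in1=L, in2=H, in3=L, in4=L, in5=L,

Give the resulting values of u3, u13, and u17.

u3 = H  u13 = H  u17 = H

u1 = in1 XOR in5 = L XOR L = L
u2 = in4 NAND u1 = L NAND L = H
u3 = u1 XNOR in3 = L XNOR L = H
u4 = in4 NAND in5 = L NAND L = H
u6 = NOT u2 = NOT H = L
u10 = u4 OR u2 = H OR H = H
u13 = u1 XOR u10 = L XOR H = H
u16 = in5 NAND u3 = L NAND H = H
u17 = u16 OR u6 = H OR L = H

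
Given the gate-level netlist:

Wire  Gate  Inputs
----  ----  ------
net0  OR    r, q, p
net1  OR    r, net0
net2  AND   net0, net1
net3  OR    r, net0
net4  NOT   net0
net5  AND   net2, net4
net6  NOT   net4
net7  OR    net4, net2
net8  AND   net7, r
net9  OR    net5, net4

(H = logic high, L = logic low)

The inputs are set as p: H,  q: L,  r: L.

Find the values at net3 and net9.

net3 = H; net9 = L

net0 = r OR q OR p = L OR L OR H = H
net1 = r OR net0 = L OR H = H
net2 = net0 AND net1 = H AND H = H
net3 = r OR net0 = L OR H = H
net4 = NOT net0 = NOT H = L
net5 = net2 AND net4 = H AND L = L
net9 = net5 OR net4 = L OR L = L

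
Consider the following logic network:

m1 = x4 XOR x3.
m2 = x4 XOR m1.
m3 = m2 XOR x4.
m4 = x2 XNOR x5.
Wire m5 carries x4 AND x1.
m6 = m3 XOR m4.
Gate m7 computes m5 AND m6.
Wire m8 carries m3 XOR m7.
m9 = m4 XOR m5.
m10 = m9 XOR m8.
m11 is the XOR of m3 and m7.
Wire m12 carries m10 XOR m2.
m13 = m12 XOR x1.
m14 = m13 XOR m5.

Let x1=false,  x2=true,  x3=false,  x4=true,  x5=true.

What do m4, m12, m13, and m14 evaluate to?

m1 = x4 XOR x3 = true XOR false = true
m2 = x4 XOR m1 = true XOR true = false
m3 = m2 XOR x4 = false XOR true = true
m4 = x2 XNOR x5 = true XNOR true = true
m5 = x4 AND x1 = true AND false = false
m6 = m3 XOR m4 = true XOR true = false
m7 = m5 AND m6 = false AND false = false
m8 = m3 XOR m7 = true XOR false = true
m9 = m4 XOR m5 = true XOR false = true
m10 = m9 XOR m8 = true XOR true = false
m12 = m10 XOR m2 = false XOR false = false
m13 = m12 XOR x1 = false XOR false = false
m14 = m13 XOR m5 = false XOR false = false

m4 = true  m12 = false  m13 = false  m14 = false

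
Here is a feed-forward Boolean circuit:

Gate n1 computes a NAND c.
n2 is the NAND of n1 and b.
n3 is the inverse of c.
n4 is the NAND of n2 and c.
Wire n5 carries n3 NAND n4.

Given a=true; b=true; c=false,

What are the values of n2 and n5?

n2 = false  n5 = false

n1 = a NAND c = true NAND false = true
n2 = n1 NAND b = true NAND true = false
n3 = NOT c = NOT false = true
n4 = n2 NAND c = false NAND false = true
n5 = n3 NAND n4 = true NAND true = false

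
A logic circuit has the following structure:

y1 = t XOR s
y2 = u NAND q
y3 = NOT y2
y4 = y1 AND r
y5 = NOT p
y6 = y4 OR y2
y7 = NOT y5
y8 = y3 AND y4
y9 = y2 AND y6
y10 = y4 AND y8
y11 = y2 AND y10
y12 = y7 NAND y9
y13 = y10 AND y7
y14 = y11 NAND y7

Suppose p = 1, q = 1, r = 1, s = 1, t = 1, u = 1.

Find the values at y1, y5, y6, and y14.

y1 = 0, y5 = 0, y6 = 0, y14 = 1

y1 = t XOR s = 1 XOR 1 = 0
y2 = u NAND q = 1 NAND 1 = 0
y3 = NOT y2 = NOT 0 = 1
y4 = y1 AND r = 0 AND 1 = 0
y5 = NOT p = NOT 1 = 0
y6 = y4 OR y2 = 0 OR 0 = 0
y7 = NOT y5 = NOT 0 = 1
y8 = y3 AND y4 = 1 AND 0 = 0
y10 = y4 AND y8 = 0 AND 0 = 0
y11 = y2 AND y10 = 0 AND 0 = 0
y14 = y11 NAND y7 = 0 NAND 1 = 1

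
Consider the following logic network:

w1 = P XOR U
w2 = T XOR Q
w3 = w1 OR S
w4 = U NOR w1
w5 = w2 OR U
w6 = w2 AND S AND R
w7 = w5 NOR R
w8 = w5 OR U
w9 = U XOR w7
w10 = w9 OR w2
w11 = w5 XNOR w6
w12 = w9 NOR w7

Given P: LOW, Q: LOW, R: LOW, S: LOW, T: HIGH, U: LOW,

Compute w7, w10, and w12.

w7 = LOW, w10 = HIGH, w12 = HIGH

w2 = T XOR Q = HIGH XOR LOW = HIGH
w5 = w2 OR U = HIGH OR LOW = HIGH
w7 = w5 NOR R = HIGH NOR LOW = LOW
w9 = U XOR w7 = LOW XOR LOW = LOW
w10 = w9 OR w2 = LOW OR HIGH = HIGH
w12 = w9 NOR w7 = LOW NOR LOW = HIGH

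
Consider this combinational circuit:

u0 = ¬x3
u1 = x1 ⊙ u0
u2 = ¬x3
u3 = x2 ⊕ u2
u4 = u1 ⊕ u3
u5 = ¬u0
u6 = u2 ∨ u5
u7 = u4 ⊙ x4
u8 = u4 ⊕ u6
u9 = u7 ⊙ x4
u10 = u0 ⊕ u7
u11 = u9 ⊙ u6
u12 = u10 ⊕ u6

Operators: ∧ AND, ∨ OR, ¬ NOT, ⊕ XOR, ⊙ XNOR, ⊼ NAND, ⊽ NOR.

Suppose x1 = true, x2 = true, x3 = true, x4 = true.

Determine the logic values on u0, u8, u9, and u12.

u0 = false, u8 = false, u9 = true, u12 = false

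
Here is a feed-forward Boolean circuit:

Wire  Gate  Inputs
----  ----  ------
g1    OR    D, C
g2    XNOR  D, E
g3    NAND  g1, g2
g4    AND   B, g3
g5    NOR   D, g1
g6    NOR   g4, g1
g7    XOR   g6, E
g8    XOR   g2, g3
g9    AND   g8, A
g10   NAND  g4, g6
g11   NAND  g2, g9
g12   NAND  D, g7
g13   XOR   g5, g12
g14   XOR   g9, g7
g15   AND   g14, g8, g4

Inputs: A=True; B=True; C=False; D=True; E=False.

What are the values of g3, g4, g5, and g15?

g3 = True, g4 = True, g5 = False, g15 = True

g1 = D OR C = True OR False = True
g2 = D XNOR E = True XNOR False = False
g3 = g1 NAND g2 = True NAND False = True
g4 = B AND g3 = True AND True = True
g5 = D NOR g1 = True NOR True = False
g6 = g4 NOR g1 = True NOR True = False
g7 = g6 XOR E = False XOR False = False
g8 = g2 XOR g3 = False XOR True = True
g9 = g8 AND A = True AND True = True
g14 = g9 XOR g7 = True XOR False = True
g15 = g14 AND g8 AND g4 = True AND True AND True = True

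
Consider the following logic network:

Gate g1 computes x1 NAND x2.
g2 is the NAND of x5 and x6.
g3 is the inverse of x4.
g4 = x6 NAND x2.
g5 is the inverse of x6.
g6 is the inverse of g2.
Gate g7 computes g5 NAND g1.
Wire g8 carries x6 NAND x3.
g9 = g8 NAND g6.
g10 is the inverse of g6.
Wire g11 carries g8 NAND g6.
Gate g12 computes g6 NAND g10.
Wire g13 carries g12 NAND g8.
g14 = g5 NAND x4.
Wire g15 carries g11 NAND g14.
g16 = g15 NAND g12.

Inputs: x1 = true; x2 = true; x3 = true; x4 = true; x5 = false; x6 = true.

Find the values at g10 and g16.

g2 = x5 NAND x6 = false NAND true = true
g5 = NOT x6 = NOT true = false
g6 = NOT g2 = NOT true = false
g8 = x6 NAND x3 = true NAND true = false
g10 = NOT g6 = NOT false = true
g11 = g8 NAND g6 = false NAND false = true
g12 = g6 NAND g10 = false NAND true = true
g14 = g5 NAND x4 = false NAND true = true
g15 = g11 NAND g14 = true NAND true = false
g16 = g15 NAND g12 = false NAND true = true

g10 = true, g16 = true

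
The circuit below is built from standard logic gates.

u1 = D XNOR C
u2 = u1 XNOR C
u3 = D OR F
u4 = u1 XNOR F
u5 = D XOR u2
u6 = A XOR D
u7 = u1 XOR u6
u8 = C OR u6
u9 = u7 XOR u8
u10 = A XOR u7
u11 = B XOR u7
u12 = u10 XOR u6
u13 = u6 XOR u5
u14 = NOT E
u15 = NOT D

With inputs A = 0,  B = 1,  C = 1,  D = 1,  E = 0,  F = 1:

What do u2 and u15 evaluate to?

u1 = D XNOR C = 1 XNOR 1 = 1
u2 = u1 XNOR C = 1 XNOR 1 = 1
u15 = NOT D = NOT 1 = 0

u2 = 1, u15 = 0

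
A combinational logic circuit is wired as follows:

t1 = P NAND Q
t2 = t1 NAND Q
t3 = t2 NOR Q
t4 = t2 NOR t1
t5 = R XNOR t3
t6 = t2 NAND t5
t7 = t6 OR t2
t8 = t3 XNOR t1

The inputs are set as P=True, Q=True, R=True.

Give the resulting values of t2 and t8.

t2 = True, t8 = True

t1 = P NAND Q = True NAND True = False
t2 = t1 NAND Q = False NAND True = True
t3 = t2 NOR Q = True NOR True = False
t8 = t3 XNOR t1 = False XNOR False = True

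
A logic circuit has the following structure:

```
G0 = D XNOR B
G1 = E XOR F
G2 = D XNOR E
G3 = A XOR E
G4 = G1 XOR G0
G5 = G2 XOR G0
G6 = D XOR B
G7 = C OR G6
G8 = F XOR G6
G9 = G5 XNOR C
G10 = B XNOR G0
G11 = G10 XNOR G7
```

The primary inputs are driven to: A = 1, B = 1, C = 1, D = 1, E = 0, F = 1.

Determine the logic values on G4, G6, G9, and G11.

G4 = 0; G6 = 0; G9 = 1; G11 = 1

G0 = D XNOR B = 1 XNOR 1 = 1
G1 = E XOR F = 0 XOR 1 = 1
G2 = D XNOR E = 1 XNOR 0 = 0
G4 = G1 XOR G0 = 1 XOR 1 = 0
G5 = G2 XOR G0 = 0 XOR 1 = 1
G6 = D XOR B = 1 XOR 1 = 0
G7 = C OR G6 = 1 OR 0 = 1
G9 = G5 XNOR C = 1 XNOR 1 = 1
G10 = B XNOR G0 = 1 XNOR 1 = 1
G11 = G10 XNOR G7 = 1 XNOR 1 = 1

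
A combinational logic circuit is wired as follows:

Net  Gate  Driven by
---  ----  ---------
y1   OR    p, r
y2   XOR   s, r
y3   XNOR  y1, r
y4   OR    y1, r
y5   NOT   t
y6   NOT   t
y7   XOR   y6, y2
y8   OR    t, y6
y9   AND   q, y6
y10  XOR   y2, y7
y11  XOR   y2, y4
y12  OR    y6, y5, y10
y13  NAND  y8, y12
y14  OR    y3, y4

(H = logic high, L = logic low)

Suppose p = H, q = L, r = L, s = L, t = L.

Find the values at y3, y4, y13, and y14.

y3 = L  y4 = H  y13 = L  y14 = H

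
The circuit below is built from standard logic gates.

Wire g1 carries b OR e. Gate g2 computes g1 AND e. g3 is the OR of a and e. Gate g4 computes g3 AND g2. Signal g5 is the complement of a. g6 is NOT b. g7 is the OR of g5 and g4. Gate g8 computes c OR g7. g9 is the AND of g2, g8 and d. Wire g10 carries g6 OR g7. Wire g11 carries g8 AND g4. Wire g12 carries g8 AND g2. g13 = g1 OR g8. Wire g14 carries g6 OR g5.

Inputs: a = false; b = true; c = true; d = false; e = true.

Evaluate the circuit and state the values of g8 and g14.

g8 = true  g14 = true

g1 = b OR e = true OR true = true
g2 = g1 AND e = true AND true = true
g3 = a OR e = false OR true = true
g4 = g3 AND g2 = true AND true = true
g5 = NOT a = NOT false = true
g6 = NOT b = NOT true = false
g7 = g5 OR g4 = true OR true = true
g8 = c OR g7 = true OR true = true
g14 = g6 OR g5 = false OR true = true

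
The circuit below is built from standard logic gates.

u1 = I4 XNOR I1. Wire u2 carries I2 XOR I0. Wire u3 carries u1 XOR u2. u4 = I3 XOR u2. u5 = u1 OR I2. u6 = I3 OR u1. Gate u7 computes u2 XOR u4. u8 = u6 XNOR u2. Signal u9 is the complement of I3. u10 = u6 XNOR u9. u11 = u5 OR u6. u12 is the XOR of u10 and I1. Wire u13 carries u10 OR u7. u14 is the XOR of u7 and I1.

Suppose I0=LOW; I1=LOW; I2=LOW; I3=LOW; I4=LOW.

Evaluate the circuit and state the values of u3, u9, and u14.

u1 = I4 XNOR I1 = LOW XNOR LOW = HIGH
u2 = I2 XOR I0 = LOW XOR LOW = LOW
u3 = u1 XOR u2 = HIGH XOR LOW = HIGH
u4 = I3 XOR u2 = LOW XOR LOW = LOW
u7 = u2 XOR u4 = LOW XOR LOW = LOW
u9 = NOT I3 = NOT LOW = HIGH
u14 = u7 XOR I1 = LOW XOR LOW = LOW

u3 = HIGH, u9 = HIGH, u14 = LOW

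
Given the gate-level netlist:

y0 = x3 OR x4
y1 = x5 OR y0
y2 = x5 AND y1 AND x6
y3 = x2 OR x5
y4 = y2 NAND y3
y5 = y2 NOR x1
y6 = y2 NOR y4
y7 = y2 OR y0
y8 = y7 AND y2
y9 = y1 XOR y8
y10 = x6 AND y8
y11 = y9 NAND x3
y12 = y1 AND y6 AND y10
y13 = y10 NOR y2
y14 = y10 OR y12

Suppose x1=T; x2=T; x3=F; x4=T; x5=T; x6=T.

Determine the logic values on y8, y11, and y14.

y8 = T, y11 = T, y14 = T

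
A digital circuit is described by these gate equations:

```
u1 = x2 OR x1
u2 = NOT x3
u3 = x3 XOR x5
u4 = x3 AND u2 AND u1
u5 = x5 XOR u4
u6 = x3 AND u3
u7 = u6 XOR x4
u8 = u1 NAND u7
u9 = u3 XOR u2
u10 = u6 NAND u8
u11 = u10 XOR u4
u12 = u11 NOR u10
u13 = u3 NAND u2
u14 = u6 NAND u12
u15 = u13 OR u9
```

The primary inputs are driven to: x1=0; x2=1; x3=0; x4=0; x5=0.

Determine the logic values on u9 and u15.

u2 = NOT x3 = NOT 0 = 1
u3 = x3 XOR x5 = 0 XOR 0 = 0
u9 = u3 XOR u2 = 0 XOR 1 = 1
u13 = u3 NAND u2 = 0 NAND 1 = 1
u15 = u13 OR u9 = 1 OR 1 = 1

u9 = 1; u15 = 1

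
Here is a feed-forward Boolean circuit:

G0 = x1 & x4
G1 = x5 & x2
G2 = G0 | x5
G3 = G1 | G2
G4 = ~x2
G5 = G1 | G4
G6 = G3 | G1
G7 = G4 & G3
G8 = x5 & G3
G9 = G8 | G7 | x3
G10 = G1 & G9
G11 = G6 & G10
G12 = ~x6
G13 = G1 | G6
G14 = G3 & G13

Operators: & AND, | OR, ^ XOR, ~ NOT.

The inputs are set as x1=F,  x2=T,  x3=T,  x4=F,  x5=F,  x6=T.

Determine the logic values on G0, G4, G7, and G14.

G0 = F; G4 = F; G7 = F; G14 = F

G0 = x1 AND x4 = F AND F = F
G1 = x5 AND x2 = F AND T = F
G2 = G0 OR x5 = F OR F = F
G3 = G1 OR G2 = F OR F = F
G4 = NOT x2 = NOT T = F
G6 = G3 OR G1 = F OR F = F
G7 = G4 AND G3 = F AND F = F
G13 = G1 OR G6 = F OR F = F
G14 = G3 AND G13 = F AND F = F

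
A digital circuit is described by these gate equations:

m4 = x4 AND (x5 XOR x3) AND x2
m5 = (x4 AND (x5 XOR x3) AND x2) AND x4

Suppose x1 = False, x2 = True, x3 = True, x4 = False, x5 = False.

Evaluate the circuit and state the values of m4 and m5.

m4 = False; m5 = False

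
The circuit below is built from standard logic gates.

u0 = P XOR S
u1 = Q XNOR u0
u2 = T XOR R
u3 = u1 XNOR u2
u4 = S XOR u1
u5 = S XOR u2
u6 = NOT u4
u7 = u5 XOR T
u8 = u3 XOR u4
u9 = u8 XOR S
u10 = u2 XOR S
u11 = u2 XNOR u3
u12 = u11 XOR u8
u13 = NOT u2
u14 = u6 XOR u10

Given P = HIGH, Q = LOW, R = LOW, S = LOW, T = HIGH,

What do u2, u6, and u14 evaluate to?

u2 = HIGH  u6 = HIGH  u14 = LOW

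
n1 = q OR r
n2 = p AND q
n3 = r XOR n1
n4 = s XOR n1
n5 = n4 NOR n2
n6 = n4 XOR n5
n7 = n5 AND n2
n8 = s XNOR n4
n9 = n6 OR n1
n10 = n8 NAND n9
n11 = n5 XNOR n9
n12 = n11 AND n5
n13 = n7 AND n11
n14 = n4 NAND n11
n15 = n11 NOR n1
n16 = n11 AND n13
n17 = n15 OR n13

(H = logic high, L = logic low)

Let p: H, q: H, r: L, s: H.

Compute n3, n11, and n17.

n3 = H; n11 = L; n17 = L

n1 = q OR r = H OR L = H
n2 = p AND q = H AND H = H
n3 = r XOR n1 = L XOR H = H
n4 = s XOR n1 = H XOR H = L
n5 = n4 NOR n2 = L NOR H = L
n6 = n4 XOR n5 = L XOR L = L
n7 = n5 AND n2 = L AND H = L
n9 = n6 OR n1 = L OR H = H
n11 = n5 XNOR n9 = L XNOR H = L
n13 = n7 AND n11 = L AND L = L
n15 = n11 NOR n1 = L NOR H = L
n17 = n15 OR n13 = L OR L = L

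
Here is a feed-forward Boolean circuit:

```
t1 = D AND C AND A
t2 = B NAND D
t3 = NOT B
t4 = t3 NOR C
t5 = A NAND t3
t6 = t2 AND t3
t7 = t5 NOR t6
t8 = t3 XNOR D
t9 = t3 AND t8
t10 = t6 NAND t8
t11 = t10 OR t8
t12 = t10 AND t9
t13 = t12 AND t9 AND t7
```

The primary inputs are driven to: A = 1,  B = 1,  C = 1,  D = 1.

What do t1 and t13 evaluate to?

t1 = D AND C AND A = 1 AND 1 AND 1 = 1
t2 = B NAND D = 1 NAND 1 = 0
t3 = NOT B = NOT 1 = 0
t5 = A NAND t3 = 1 NAND 0 = 1
t6 = t2 AND t3 = 0 AND 0 = 0
t7 = t5 NOR t6 = 1 NOR 0 = 0
t8 = t3 XNOR D = 0 XNOR 1 = 0
t9 = t3 AND t8 = 0 AND 0 = 0
t10 = t6 NAND t8 = 0 NAND 0 = 1
t12 = t10 AND t9 = 1 AND 0 = 0
t13 = t12 AND t9 AND t7 = 0 AND 0 AND 0 = 0

t1 = 1, t13 = 0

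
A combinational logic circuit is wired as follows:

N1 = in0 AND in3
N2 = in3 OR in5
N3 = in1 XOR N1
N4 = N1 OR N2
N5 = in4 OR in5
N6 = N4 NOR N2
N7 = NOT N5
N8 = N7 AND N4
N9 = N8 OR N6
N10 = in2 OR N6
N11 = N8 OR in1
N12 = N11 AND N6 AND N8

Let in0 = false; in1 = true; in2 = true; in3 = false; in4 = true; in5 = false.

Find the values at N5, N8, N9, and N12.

N5 = true, N8 = false, N9 = true, N12 = false

N1 = in0 AND in3 = false AND false = false
N2 = in3 OR in5 = false OR false = false
N4 = N1 OR N2 = false OR false = false
N5 = in4 OR in5 = true OR false = true
N6 = N4 NOR N2 = false NOR false = true
N7 = NOT N5 = NOT true = false
N8 = N7 AND N4 = false AND false = false
N9 = N8 OR N6 = false OR true = true
N11 = N8 OR in1 = false OR true = true
N12 = N11 AND N6 AND N8 = true AND true AND false = false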